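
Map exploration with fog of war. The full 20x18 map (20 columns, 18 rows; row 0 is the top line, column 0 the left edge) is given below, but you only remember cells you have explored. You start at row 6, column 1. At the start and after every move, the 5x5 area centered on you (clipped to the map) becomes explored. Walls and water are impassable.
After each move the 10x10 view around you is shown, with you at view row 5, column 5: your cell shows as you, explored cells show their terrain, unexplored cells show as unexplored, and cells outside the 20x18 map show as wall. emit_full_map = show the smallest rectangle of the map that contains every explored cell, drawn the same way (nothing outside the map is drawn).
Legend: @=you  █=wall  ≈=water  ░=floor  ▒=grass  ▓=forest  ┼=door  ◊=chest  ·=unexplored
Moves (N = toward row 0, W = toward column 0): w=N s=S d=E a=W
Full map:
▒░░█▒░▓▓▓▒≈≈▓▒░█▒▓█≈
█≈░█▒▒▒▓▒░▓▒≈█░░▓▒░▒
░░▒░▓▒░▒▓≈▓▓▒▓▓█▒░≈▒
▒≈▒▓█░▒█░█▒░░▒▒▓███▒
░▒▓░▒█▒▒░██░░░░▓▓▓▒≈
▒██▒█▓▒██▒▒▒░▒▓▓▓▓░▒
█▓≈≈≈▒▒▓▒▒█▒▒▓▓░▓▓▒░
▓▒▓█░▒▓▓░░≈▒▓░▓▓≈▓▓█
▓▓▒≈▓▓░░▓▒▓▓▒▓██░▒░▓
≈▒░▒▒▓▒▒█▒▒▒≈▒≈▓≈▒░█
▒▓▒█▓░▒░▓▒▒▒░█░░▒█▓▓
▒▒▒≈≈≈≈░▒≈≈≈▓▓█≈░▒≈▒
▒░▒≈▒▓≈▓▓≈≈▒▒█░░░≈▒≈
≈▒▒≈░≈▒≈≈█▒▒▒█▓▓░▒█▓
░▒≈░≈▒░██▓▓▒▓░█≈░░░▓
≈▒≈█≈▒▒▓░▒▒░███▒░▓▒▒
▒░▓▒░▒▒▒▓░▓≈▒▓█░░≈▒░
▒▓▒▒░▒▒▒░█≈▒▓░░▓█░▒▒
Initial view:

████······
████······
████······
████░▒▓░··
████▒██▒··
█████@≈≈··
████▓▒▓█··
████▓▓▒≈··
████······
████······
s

████······
████······
████░▒▓░··
████▒██▒··
█████▓≈≈··
████▓@▓█··
████▓▓▒≈··
████≈▒░▒··
████······
████······

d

███·······
███·······
███░▒▓░···
███▒██▒█··
████▓≈≈≈··
███▓▒@█░··
███▓▓▒≈▓··
███≈▒░▒▒··
███·······
███·······

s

███·······
███░▒▓░···
███▒██▒█··
████▓≈≈≈··
███▓▒▓█░··
███▓▓@≈▓··
███≈▒░▒▒··
███▒▓▒█▓··
███·······
███·······

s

███░▒▓░···
███▒██▒█··
████▓≈≈≈··
███▓▒▓█░··
███▓▓▒≈▓··
███≈▒@▒▒··
███▒▓▒█▓··
███▒▒▒≈≈··
███·······
███·······

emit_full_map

░▒▓░·
▒██▒█
█▓≈≈≈
▓▒▓█░
▓▓▒≈▓
≈▒@▒▒
▒▓▒█▓
▒▒▒≈≈

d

██░▒▓░····
██▒██▒█···
███▓≈≈≈···
██▓▒▓█░▒··
██▓▓▒≈▓▓··
██≈▒░@▒▓··
██▒▓▒█▓░··
██▒▒▒≈≈≈··
██········
██········

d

█░▒▓░·····
█▒██▒█····
██▓≈≈≈····
█▓▒▓█░▒▓··
█▓▓▒≈▓▓░··
█≈▒░▒@▓▒··
█▒▓▒█▓░▒··
█▒▒▒≈≈≈≈··
█·········
█·········

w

█·········
█░▒▓░·····
█▒██▒█····
██▓≈≈≈▒▒··
█▓▒▓█░▒▓··
█▓▓▒≈@▓░··
█≈▒░▒▒▓▒··
█▒▓▒█▓░▒··
█▒▒▒≈≈≈≈··
█·········

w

█·········
█·········
█░▒▓░·····
█▒██▒█▓▒··
██▓≈≈≈▒▒··
█▓▒▓█@▒▓··
█▓▓▒≈▓▓░··
█≈▒░▒▒▓▒··
█▒▓▒█▓░▒··
█▒▒▒≈≈≈≈··

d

··········
··········
░▒▓░······
▒██▒█▓▒█··
█▓≈≈≈▒▒▓··
▓▒▓█░@▓▓··
▓▓▒≈▓▓░░··
≈▒░▒▒▓▒▒··
▒▓▒█▓░▒···
▒▒▒≈≈≈≈···

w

··········
··········
··········
░▒▓░▒█▒▒··
▒██▒█▓▒█··
█▓≈≈≈@▒▓··
▓▒▓█░▒▓▓··
▓▓▒≈▓▓░░··
≈▒░▒▒▓▒▒··
▒▓▒█▓░▒···

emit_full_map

░▒▓░▒█▒▒
▒██▒█▓▒█
█▓≈≈≈@▒▓
▓▒▓█░▒▓▓
▓▓▒≈▓▓░░
≈▒░▒▒▓▒▒
▒▓▒█▓░▒·
▒▒▒≈≈≈≈·

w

··········
··········
··········
···▓█░▒█··
░▒▓░▒█▒▒··
▒██▒█@▒█··
█▓≈≈≈▒▒▓··
▓▒▓█░▒▓▓··
▓▓▒≈▓▓░░··
≈▒░▒▒▓▒▒··

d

··········
··········
··········
··▓█░▒█░··
▒▓░▒█▒▒░··
██▒█▓@██··
▓≈≈≈▒▒▓▒··
▒▓█░▒▓▓░··
▓▒≈▓▓░░···
▒░▒▒▓▒▒···

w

██████████
··········
··········
···▓▒░▒▓··
··▓█░▒█░··
▒▓░▒█@▒░··
██▒█▓▒██··
▓≈≈≈▒▒▓▒··
▒▓█░▒▓▓░··
▓▒≈▓▓░░···

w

██████████
██████████
··········
···▒▒▒▓▒··
···▓▒░▒▓··
··▓█░@█░··
▒▓░▒█▒▒░··
██▒█▓▒██··
▓≈≈≈▒▒▓▒··
▒▓█░▒▓▓░··

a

██████████
██████████
··········
···█▒▒▒▓▒·
···░▓▒░▒▓·
···▓█@▒█░·
░▒▓░▒█▒▒░·
▒██▒█▓▒██·
█▓≈≈≈▒▒▓▒·
▓▒▓█░▒▓▓░·

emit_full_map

···█▒▒▒▓▒
···░▓▒░▒▓
···▓█@▒█░
░▒▓░▒█▒▒░
▒██▒█▓▒██
█▓≈≈≈▒▒▓▒
▓▒▓█░▒▓▓░
▓▓▒≈▓▓░░·
≈▒░▒▒▓▒▒·
▒▓▒█▓░▒··
▒▒▒≈≈≈≈··

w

██████████
██████████
██████████
···█▒░▓▓··
···█▒▒▒▓▒·
···░▓@░▒▓·
···▓█░▒█░·
░▒▓░▒█▒▒░·
▒██▒█▓▒██·
█▓≈≈≈▒▒▓▒·

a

██████████
██████████
██████████
█··░█▒░▓▓·
█··░█▒▒▒▓▒
█··▒░@▒░▒▓
█··▒▓█░▒█░
█░▒▓░▒█▒▒░
█▒██▒█▓▒██
██▓≈≈≈▒▒▓▒

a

██████████
██████████
██████████
██·░░█▒░▓▓
██·≈░█▒▒▒▓
██·░▒@▓▒░▒
██·≈▒▓█░▒█
██░▒▓░▒█▒▒
██▒██▒█▓▒█
███▓≈≈≈▒▒▓

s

██████████
██████████
██·░░█▒░▓▓
██·≈░█▒▒▒▓
██·░▒░▓▒░▒
██·≈▒@█░▒█
██░▒▓░▒█▒▒
██▒██▒█▓▒█
███▓≈≈≈▒▒▓
██▓▒▓█░▒▓▓

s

██████████
██·░░█▒░▓▓
██·≈░█▒▒▒▓
██·░▒░▓▒░▒
██·≈▒▓█░▒█
██░▒▓@▒█▒▒
██▒██▒█▓▒█
███▓≈≈≈▒▒▓
██▓▒▓█░▒▓▓
██▓▓▒≈▓▓░░

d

██████████
█·░░█▒░▓▓·
█·≈░█▒▒▒▓▒
█·░▒░▓▒░▒▓
█·≈▒▓█░▒█░
█░▒▓░@█▒▒░
█▒██▒█▓▒██
██▓≈≈≈▒▒▓▒
█▓▒▓█░▒▓▓░
█▓▓▒≈▓▓░░·

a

██████████
██·░░█▒░▓▓
██·≈░█▒▒▒▓
██·░▒░▓▒░▒
██·≈▒▓█░▒█
██░▒▓@▒█▒▒
██▒██▒█▓▒█
███▓≈≈≈▒▒▓
██▓▒▓█░▒▓▓
██▓▓▒≈▓▓░░

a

██████████
███·░░█▒░▓
███·≈░█▒▒▒
███░░▒░▓▒░
███▒≈▒▓█░▒
███░▒@░▒█▒
███▒██▒█▓▒
████▓≈≈≈▒▒
███▓▒▓█░▒▓
███▓▓▒≈▓▓░

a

██████████
████·░░█▒░
████·≈░█▒▒
████░░▒░▓▒
████▒≈▒▓█░
████░@▓░▒█
████▒██▒█▓
█████▓≈≈≈▒
████▓▒▓█░▒
████▓▓▒≈▓▓

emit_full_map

·░░█▒░▓▓·
·≈░█▒▒▒▓▒
░░▒░▓▒░▒▓
▒≈▒▓█░▒█░
░@▓░▒█▒▒░
▒██▒█▓▒██
█▓≈≈≈▒▒▓▒
▓▒▓█░▒▓▓░
▓▓▒≈▓▓░░·
≈▒░▒▒▓▒▒·
▒▓▒█▓░▒··
▒▒▒≈≈≈≈··

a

██████████
█████·░░█▒
█████·≈░█▒
█████░░▒░▓
█████▒≈▒▓█
█████@▒▓░▒
█████▒██▒█
██████▓≈≈≈
█████▓▒▓█░
█████▓▓▒≈▓

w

██████████
██████████
█████·░░█▒
██████≈░█▒
█████░░▒░▓
█████@≈▒▓█
█████░▒▓░▒
█████▒██▒█
██████▓≈≈≈
█████▓▒▓█░

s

██████████
█████·░░█▒
██████≈░█▒
█████░░▒░▓
█████▒≈▒▓█
█████@▒▓░▒
█████▒██▒█
██████▓≈≈≈
█████▓▒▓█░
█████▓▓▒≈▓

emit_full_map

·░░█▒░▓▓·
█≈░█▒▒▒▓▒
░░▒░▓▒░▒▓
▒≈▒▓█░▒█░
@▒▓░▒█▒▒░
▒██▒█▓▒██
█▓≈≈≈▒▒▓▒
▓▒▓█░▒▓▓░
▓▓▒≈▓▓░░·
≈▒░▒▒▓▒▒·
▒▓▒█▓░▒··
▒▒▒≈≈≈≈··


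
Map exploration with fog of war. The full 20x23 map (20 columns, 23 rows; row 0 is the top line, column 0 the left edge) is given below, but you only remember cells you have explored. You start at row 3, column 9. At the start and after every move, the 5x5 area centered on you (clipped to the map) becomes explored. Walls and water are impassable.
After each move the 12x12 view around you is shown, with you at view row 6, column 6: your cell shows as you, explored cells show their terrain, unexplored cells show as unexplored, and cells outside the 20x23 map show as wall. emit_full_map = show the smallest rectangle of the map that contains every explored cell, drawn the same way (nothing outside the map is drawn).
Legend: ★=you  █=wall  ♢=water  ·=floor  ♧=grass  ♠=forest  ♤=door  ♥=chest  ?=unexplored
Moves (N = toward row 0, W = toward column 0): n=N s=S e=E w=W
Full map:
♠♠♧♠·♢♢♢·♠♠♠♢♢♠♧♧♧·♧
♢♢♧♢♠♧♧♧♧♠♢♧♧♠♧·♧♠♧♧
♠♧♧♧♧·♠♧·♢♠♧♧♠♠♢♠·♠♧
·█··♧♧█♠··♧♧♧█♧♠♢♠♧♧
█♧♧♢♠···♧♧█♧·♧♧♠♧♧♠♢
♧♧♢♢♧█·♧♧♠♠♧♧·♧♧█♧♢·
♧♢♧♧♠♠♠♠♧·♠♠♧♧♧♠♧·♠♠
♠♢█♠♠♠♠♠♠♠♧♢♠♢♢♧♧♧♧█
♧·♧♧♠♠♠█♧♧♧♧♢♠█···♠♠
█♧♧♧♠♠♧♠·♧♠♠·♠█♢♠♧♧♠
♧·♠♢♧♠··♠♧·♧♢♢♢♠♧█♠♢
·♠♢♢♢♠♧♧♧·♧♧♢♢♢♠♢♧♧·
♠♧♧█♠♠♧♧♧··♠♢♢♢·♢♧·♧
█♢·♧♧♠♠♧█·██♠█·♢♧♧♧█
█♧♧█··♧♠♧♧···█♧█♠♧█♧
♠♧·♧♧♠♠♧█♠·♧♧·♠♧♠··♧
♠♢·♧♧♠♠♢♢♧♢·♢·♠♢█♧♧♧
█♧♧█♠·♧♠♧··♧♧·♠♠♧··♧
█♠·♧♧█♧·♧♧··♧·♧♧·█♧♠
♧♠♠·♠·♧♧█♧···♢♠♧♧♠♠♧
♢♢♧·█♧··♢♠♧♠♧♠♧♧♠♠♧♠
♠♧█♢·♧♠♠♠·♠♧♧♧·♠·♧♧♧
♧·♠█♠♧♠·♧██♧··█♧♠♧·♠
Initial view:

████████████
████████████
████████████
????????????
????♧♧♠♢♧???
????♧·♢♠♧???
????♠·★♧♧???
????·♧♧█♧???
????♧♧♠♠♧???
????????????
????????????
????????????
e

████████████
████████████
████████████
????????????
???♧♧♠♢♧♧???
???♧·♢♠♧♧???
???♠··★♧♧???
???·♧♧█♧·???
???♧♧♠♠♧♧???
????????????
????????????
????????????

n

████████████
████████████
████████████
████████████
????·♠♠♠♢???
???♧♧♠♢♧♧???
???♧·♢★♧♧???
???♠··♧♧♧???
???·♧♧█♧·???
???♧♧♠♠♧♧???
????????????
????????????

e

████████████
████████████
████████████
████████████
???·♠♠♠♢♢???
??♧♧♠♢♧♧♠???
??♧·♢♠★♧♠???
??♠··♧♧♧█???
??·♧♧█♧·♧???
??♧♧♠♠♧♧????
????????????
????????????

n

████████████
████████████
████████████
████████████
████████████
???·♠♠♠♢♢???
??♧♧♠♢★♧♠???
??♧·♢♠♧♧♠???
??♠··♧♧♧█???
??·♧♧█♧·♧???
??♧♧♠♠♧♧????
????????????

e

████████████
████████████
████████████
████████████
████████████
??·♠♠♠♢♢♠???
?♧♧♠♢♧★♠♧???
?♧·♢♠♧♧♠♠???
?♠··♧♧♧█♧???
?·♧♧█♧·♧????
?♧♧♠♠♧♧?????
????????????

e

████████████
████████████
████████████
████████████
████████████
?·♠♠♠♢♢♠♧???
♧♧♠♢♧♧★♧·???
♧·♢♠♧♧♠♠♢???
♠··♧♧♧█♧♠???
·♧♧█♧·♧?????
♧♧♠♠♧♧??????
????????????

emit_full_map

?·♠♠♠♢♢♠♧
♧♧♠♢♧♧★♧·
♧·♢♠♧♧♠♠♢
♠··♧♧♧█♧♠
·♧♧█♧·♧??
♧♧♠♠♧♧???

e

████████████
████████████
████████████
████████████
████████████
·♠♠♠♢♢♠♧♧???
♧♠♢♧♧♠★·♧???
·♢♠♧♧♠♠♢♠???
··♧♧♧█♧♠♢???
♧♧█♧·♧??????
♧♠♠♧♧???????
????????????

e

████████████
████████████
████████████
████████████
████████████
♠♠♠♢♢♠♧♧♧??█
♠♢♧♧♠♧★♧♠??█
♢♠♧♧♠♠♢♠·??█
·♧♧♧█♧♠♢♠??█
♧█♧·♧??????█
♠♠♧♧???????█
???????????█

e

████████████
████████████
████████████
████████████
████████████
♠♠♢♢♠♧♧♧·?██
♢♧♧♠♧·★♠♧?██
♠♧♧♠♠♢♠·♠?██
♧♧♧█♧♠♢♠♧?██
█♧·♧??????██
♠♧♧???????██
??????????██

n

████████████
████████████
████████████
████████████
████████████
████████████
♠♠♢♢♠♧★♧·?██
♢♧♧♠♧·♧♠♧?██
♠♧♧♠♠♢♠·♠?██
♧♧♧█♧♠♢♠♧?██
█♧·♧??????██
♠♧♧???????██

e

████████████
████████████
████████████
████████████
████████████
████████████
♠♢♢♠♧♧★·♧███
♧♧♠♧·♧♠♧♧███
♧♧♠♠♢♠·♠♧███
♧♧█♧♠♢♠♧?███
♧·♧??????███
♧♧???????███

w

████████████
████████████
████████████
████████████
████████████
████████████
♠♠♢♢♠♧★♧·♧██
♢♧♧♠♧·♧♠♧♧██
♠♧♧♠♠♢♠·♠♧██
♧♧♧█♧♠♢♠♧?██
█♧·♧??????██
♠♧♧???????██

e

████████████
████████████
████████████
████████████
████████████
████████████
♠♢♢♠♧♧★·♧███
♧♧♠♧·♧♠♧♧███
♧♧♠♠♢♠·♠♧███
♧♧█♧♠♢♠♧?███
♧·♧??????███
♧♧???????███

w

████████████
████████████
████████████
████████████
████████████
████████████
♠♠♢♢♠♧★♧·♧██
♢♧♧♠♧·♧♠♧♧██
♠♧♧♠♠♢♠·♠♧██
♧♧♧█♧♠♢♠♧?██
█♧·♧??????██
♠♧♧???????██


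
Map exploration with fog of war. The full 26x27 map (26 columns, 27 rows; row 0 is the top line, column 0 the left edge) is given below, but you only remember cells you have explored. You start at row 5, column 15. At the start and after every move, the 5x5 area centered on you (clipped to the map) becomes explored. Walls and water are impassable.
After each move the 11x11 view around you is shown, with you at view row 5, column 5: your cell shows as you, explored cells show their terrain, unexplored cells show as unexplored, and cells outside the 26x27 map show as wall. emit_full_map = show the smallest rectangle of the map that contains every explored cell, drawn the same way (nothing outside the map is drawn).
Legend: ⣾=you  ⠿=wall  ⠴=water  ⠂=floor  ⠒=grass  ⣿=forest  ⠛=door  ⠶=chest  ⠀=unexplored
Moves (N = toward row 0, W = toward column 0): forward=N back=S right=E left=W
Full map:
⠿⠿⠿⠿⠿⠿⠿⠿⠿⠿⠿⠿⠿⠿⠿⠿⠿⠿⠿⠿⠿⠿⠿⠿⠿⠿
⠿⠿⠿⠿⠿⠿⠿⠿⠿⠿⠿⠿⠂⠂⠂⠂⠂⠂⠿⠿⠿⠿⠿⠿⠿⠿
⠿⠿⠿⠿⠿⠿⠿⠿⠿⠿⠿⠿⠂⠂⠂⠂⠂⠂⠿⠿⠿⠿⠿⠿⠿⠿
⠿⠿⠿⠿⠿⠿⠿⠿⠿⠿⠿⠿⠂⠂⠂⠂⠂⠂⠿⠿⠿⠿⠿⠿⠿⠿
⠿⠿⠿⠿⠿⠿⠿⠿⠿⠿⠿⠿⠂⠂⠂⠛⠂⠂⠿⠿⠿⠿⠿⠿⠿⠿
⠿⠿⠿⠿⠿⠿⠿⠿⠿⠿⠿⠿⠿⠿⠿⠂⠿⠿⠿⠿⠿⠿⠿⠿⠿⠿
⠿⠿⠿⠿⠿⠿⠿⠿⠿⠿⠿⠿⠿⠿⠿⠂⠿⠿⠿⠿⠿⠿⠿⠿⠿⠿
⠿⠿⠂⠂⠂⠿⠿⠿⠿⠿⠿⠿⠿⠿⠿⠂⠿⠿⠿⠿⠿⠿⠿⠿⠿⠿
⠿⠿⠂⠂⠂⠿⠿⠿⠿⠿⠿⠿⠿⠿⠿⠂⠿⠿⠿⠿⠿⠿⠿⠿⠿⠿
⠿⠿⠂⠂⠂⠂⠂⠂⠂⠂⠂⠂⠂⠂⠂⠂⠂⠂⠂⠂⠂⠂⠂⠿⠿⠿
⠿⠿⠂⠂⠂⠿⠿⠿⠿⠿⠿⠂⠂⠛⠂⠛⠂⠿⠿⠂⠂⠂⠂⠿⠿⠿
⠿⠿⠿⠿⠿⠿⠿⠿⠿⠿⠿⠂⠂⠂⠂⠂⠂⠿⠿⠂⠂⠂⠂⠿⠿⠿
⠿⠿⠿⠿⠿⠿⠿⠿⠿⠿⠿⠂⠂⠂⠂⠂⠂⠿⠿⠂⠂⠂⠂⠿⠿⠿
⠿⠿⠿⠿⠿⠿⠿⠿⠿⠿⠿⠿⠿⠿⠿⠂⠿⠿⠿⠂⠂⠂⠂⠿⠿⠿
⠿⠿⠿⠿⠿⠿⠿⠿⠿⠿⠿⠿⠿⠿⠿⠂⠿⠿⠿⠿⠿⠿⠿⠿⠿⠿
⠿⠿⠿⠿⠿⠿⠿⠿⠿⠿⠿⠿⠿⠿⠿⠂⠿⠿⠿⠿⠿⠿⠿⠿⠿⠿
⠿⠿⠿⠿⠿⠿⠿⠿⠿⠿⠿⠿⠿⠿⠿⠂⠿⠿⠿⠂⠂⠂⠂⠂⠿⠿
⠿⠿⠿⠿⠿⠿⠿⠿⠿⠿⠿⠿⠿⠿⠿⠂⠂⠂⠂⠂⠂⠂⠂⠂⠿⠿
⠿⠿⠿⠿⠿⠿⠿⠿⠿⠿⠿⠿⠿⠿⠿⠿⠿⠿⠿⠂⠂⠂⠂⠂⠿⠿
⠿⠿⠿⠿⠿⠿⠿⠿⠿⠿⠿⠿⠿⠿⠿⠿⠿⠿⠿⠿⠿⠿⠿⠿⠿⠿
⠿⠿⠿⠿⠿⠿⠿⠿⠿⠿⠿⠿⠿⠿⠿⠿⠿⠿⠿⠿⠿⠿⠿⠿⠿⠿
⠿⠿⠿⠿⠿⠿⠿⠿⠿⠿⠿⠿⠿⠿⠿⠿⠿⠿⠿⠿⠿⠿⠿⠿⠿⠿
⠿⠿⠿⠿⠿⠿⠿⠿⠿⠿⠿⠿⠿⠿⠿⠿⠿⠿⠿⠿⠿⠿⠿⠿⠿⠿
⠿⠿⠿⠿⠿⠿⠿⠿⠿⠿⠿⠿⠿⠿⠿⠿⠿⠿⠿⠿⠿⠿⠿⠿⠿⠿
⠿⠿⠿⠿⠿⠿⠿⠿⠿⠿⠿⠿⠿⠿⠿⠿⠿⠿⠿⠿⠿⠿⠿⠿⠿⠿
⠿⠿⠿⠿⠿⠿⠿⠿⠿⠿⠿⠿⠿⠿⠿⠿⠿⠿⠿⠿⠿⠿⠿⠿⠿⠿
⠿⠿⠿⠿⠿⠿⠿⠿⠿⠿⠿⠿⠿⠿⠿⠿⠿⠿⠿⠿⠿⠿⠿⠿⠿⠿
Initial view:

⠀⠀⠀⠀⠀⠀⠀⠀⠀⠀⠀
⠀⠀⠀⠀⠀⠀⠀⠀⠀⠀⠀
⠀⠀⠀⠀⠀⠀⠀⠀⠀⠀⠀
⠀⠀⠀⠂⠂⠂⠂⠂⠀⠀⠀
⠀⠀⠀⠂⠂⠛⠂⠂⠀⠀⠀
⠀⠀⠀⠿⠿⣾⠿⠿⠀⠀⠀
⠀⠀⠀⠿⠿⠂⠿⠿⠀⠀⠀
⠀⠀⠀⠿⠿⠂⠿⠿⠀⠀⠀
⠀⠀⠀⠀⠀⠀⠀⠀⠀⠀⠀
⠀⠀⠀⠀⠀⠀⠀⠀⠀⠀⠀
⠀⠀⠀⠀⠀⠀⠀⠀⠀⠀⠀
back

⠀⠀⠀⠀⠀⠀⠀⠀⠀⠀⠀
⠀⠀⠀⠀⠀⠀⠀⠀⠀⠀⠀
⠀⠀⠀⠂⠂⠂⠂⠂⠀⠀⠀
⠀⠀⠀⠂⠂⠛⠂⠂⠀⠀⠀
⠀⠀⠀⠿⠿⠂⠿⠿⠀⠀⠀
⠀⠀⠀⠿⠿⣾⠿⠿⠀⠀⠀
⠀⠀⠀⠿⠿⠂⠿⠿⠀⠀⠀
⠀⠀⠀⠿⠿⠂⠿⠿⠀⠀⠀
⠀⠀⠀⠀⠀⠀⠀⠀⠀⠀⠀
⠀⠀⠀⠀⠀⠀⠀⠀⠀⠀⠀
⠀⠀⠀⠀⠀⠀⠀⠀⠀⠀⠀

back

⠀⠀⠀⠀⠀⠀⠀⠀⠀⠀⠀
⠀⠀⠀⠂⠂⠂⠂⠂⠀⠀⠀
⠀⠀⠀⠂⠂⠛⠂⠂⠀⠀⠀
⠀⠀⠀⠿⠿⠂⠿⠿⠀⠀⠀
⠀⠀⠀⠿⠿⠂⠿⠿⠀⠀⠀
⠀⠀⠀⠿⠿⣾⠿⠿⠀⠀⠀
⠀⠀⠀⠿⠿⠂⠿⠿⠀⠀⠀
⠀⠀⠀⠂⠂⠂⠂⠂⠀⠀⠀
⠀⠀⠀⠀⠀⠀⠀⠀⠀⠀⠀
⠀⠀⠀⠀⠀⠀⠀⠀⠀⠀⠀
⠀⠀⠀⠀⠀⠀⠀⠀⠀⠀⠀

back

⠀⠀⠀⠂⠂⠂⠂⠂⠀⠀⠀
⠀⠀⠀⠂⠂⠛⠂⠂⠀⠀⠀
⠀⠀⠀⠿⠿⠂⠿⠿⠀⠀⠀
⠀⠀⠀⠿⠿⠂⠿⠿⠀⠀⠀
⠀⠀⠀⠿⠿⠂⠿⠿⠀⠀⠀
⠀⠀⠀⠿⠿⣾⠿⠿⠀⠀⠀
⠀⠀⠀⠂⠂⠂⠂⠂⠀⠀⠀
⠀⠀⠀⠛⠂⠛⠂⠿⠀⠀⠀
⠀⠀⠀⠀⠀⠀⠀⠀⠀⠀⠀
⠀⠀⠀⠀⠀⠀⠀⠀⠀⠀⠀
⠀⠀⠀⠀⠀⠀⠀⠀⠀⠀⠀

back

⠀⠀⠀⠂⠂⠛⠂⠂⠀⠀⠀
⠀⠀⠀⠿⠿⠂⠿⠿⠀⠀⠀
⠀⠀⠀⠿⠿⠂⠿⠿⠀⠀⠀
⠀⠀⠀⠿⠿⠂⠿⠿⠀⠀⠀
⠀⠀⠀⠿⠿⠂⠿⠿⠀⠀⠀
⠀⠀⠀⠂⠂⣾⠂⠂⠀⠀⠀
⠀⠀⠀⠛⠂⠛⠂⠿⠀⠀⠀
⠀⠀⠀⠂⠂⠂⠂⠿⠀⠀⠀
⠀⠀⠀⠀⠀⠀⠀⠀⠀⠀⠀
⠀⠀⠀⠀⠀⠀⠀⠀⠀⠀⠀
⠀⠀⠀⠀⠀⠀⠀⠀⠀⠀⠀

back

⠀⠀⠀⠿⠿⠂⠿⠿⠀⠀⠀
⠀⠀⠀⠿⠿⠂⠿⠿⠀⠀⠀
⠀⠀⠀⠿⠿⠂⠿⠿⠀⠀⠀
⠀⠀⠀⠿⠿⠂⠿⠿⠀⠀⠀
⠀⠀⠀⠂⠂⠂⠂⠂⠀⠀⠀
⠀⠀⠀⠛⠂⣾⠂⠿⠀⠀⠀
⠀⠀⠀⠂⠂⠂⠂⠿⠀⠀⠀
⠀⠀⠀⠂⠂⠂⠂⠿⠀⠀⠀
⠀⠀⠀⠀⠀⠀⠀⠀⠀⠀⠀
⠀⠀⠀⠀⠀⠀⠀⠀⠀⠀⠀
⠀⠀⠀⠀⠀⠀⠀⠀⠀⠀⠀

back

⠀⠀⠀⠿⠿⠂⠿⠿⠀⠀⠀
⠀⠀⠀⠿⠿⠂⠿⠿⠀⠀⠀
⠀⠀⠀⠿⠿⠂⠿⠿⠀⠀⠀
⠀⠀⠀⠂⠂⠂⠂⠂⠀⠀⠀
⠀⠀⠀⠛⠂⠛⠂⠿⠀⠀⠀
⠀⠀⠀⠂⠂⣾⠂⠿⠀⠀⠀
⠀⠀⠀⠂⠂⠂⠂⠿⠀⠀⠀
⠀⠀⠀⠿⠿⠂⠿⠿⠀⠀⠀
⠀⠀⠀⠀⠀⠀⠀⠀⠀⠀⠀
⠀⠀⠀⠀⠀⠀⠀⠀⠀⠀⠀
⠀⠀⠀⠀⠀⠀⠀⠀⠀⠀⠀

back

⠀⠀⠀⠿⠿⠂⠿⠿⠀⠀⠀
⠀⠀⠀⠿⠿⠂⠿⠿⠀⠀⠀
⠀⠀⠀⠂⠂⠂⠂⠂⠀⠀⠀
⠀⠀⠀⠛⠂⠛⠂⠿⠀⠀⠀
⠀⠀⠀⠂⠂⠂⠂⠿⠀⠀⠀
⠀⠀⠀⠂⠂⣾⠂⠿⠀⠀⠀
⠀⠀⠀⠿⠿⠂⠿⠿⠀⠀⠀
⠀⠀⠀⠿⠿⠂⠿⠿⠀⠀⠀
⠀⠀⠀⠀⠀⠀⠀⠀⠀⠀⠀
⠀⠀⠀⠀⠀⠀⠀⠀⠀⠀⠀
⠀⠀⠀⠀⠀⠀⠀⠀⠀⠀⠀

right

⠀⠀⠿⠿⠂⠿⠿⠀⠀⠀⠀
⠀⠀⠿⠿⠂⠿⠿⠀⠀⠀⠀
⠀⠀⠂⠂⠂⠂⠂⠀⠀⠀⠀
⠀⠀⠛⠂⠛⠂⠿⠿⠀⠀⠀
⠀⠀⠂⠂⠂⠂⠿⠿⠀⠀⠀
⠀⠀⠂⠂⠂⣾⠿⠿⠀⠀⠀
⠀⠀⠿⠿⠂⠿⠿⠿⠀⠀⠀
⠀⠀⠿⠿⠂⠿⠿⠿⠀⠀⠀
⠀⠀⠀⠀⠀⠀⠀⠀⠀⠀⠀
⠀⠀⠀⠀⠀⠀⠀⠀⠀⠀⠀
⠀⠀⠀⠀⠀⠀⠀⠀⠀⠀⠀

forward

⠀⠀⠿⠿⠂⠿⠿⠀⠀⠀⠀
⠀⠀⠿⠿⠂⠿⠿⠀⠀⠀⠀
⠀⠀⠿⠿⠂⠿⠿⠀⠀⠀⠀
⠀⠀⠂⠂⠂⠂⠂⠂⠀⠀⠀
⠀⠀⠛⠂⠛⠂⠿⠿⠀⠀⠀
⠀⠀⠂⠂⠂⣾⠿⠿⠀⠀⠀
⠀⠀⠂⠂⠂⠂⠿⠿⠀⠀⠀
⠀⠀⠿⠿⠂⠿⠿⠿⠀⠀⠀
⠀⠀⠿⠿⠂⠿⠿⠿⠀⠀⠀
⠀⠀⠀⠀⠀⠀⠀⠀⠀⠀⠀
⠀⠀⠀⠀⠀⠀⠀⠀⠀⠀⠀

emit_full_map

⠂⠂⠂⠂⠂⠀
⠂⠂⠛⠂⠂⠀
⠿⠿⠂⠿⠿⠀
⠿⠿⠂⠿⠿⠀
⠿⠿⠂⠿⠿⠀
⠿⠿⠂⠿⠿⠀
⠂⠂⠂⠂⠂⠂
⠛⠂⠛⠂⠿⠿
⠂⠂⠂⣾⠿⠿
⠂⠂⠂⠂⠿⠿
⠿⠿⠂⠿⠿⠿
⠿⠿⠂⠿⠿⠿

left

⠀⠀⠀⠿⠿⠂⠿⠿⠀⠀⠀
⠀⠀⠀⠿⠿⠂⠿⠿⠀⠀⠀
⠀⠀⠀⠿⠿⠂⠿⠿⠀⠀⠀
⠀⠀⠀⠂⠂⠂⠂⠂⠂⠀⠀
⠀⠀⠀⠛⠂⠛⠂⠿⠿⠀⠀
⠀⠀⠀⠂⠂⣾⠂⠿⠿⠀⠀
⠀⠀⠀⠂⠂⠂⠂⠿⠿⠀⠀
⠀⠀⠀⠿⠿⠂⠿⠿⠿⠀⠀
⠀⠀⠀⠿⠿⠂⠿⠿⠿⠀⠀
⠀⠀⠀⠀⠀⠀⠀⠀⠀⠀⠀
⠀⠀⠀⠀⠀⠀⠀⠀⠀⠀⠀

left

⠀⠀⠀⠀⠿⠿⠂⠿⠿⠀⠀
⠀⠀⠀⠀⠿⠿⠂⠿⠿⠀⠀
⠀⠀⠀⠀⠿⠿⠂⠿⠿⠀⠀
⠀⠀⠀⠂⠂⠂⠂⠂⠂⠂⠀
⠀⠀⠀⠂⠛⠂⠛⠂⠿⠿⠀
⠀⠀⠀⠂⠂⣾⠂⠂⠿⠿⠀
⠀⠀⠀⠂⠂⠂⠂⠂⠿⠿⠀
⠀⠀⠀⠿⠿⠿⠂⠿⠿⠿⠀
⠀⠀⠀⠀⠿⠿⠂⠿⠿⠿⠀
⠀⠀⠀⠀⠀⠀⠀⠀⠀⠀⠀
⠀⠀⠀⠀⠀⠀⠀⠀⠀⠀⠀

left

⠀⠀⠀⠀⠀⠿⠿⠂⠿⠿⠀
⠀⠀⠀⠀⠀⠿⠿⠂⠿⠿⠀
⠀⠀⠀⠀⠀⠿⠿⠂⠿⠿⠀
⠀⠀⠀⠂⠂⠂⠂⠂⠂⠂⠂
⠀⠀⠀⠂⠂⠛⠂⠛⠂⠿⠿
⠀⠀⠀⠂⠂⣾⠂⠂⠂⠿⠿
⠀⠀⠀⠂⠂⠂⠂⠂⠂⠿⠿
⠀⠀⠀⠿⠿⠿⠿⠂⠿⠿⠿
⠀⠀⠀⠀⠀⠿⠿⠂⠿⠿⠿
⠀⠀⠀⠀⠀⠀⠀⠀⠀⠀⠀
⠀⠀⠀⠀⠀⠀⠀⠀⠀⠀⠀

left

⠀⠀⠀⠀⠀⠀⠿⠿⠂⠿⠿
⠀⠀⠀⠀⠀⠀⠿⠿⠂⠿⠿
⠀⠀⠀⠀⠀⠀⠿⠿⠂⠿⠿
⠀⠀⠀⠂⠂⠂⠂⠂⠂⠂⠂
⠀⠀⠀⠿⠂⠂⠛⠂⠛⠂⠿
⠀⠀⠀⠿⠂⣾⠂⠂⠂⠂⠿
⠀⠀⠀⠿⠂⠂⠂⠂⠂⠂⠿
⠀⠀⠀⠿⠿⠿⠿⠿⠂⠿⠿
⠀⠀⠀⠀⠀⠀⠿⠿⠂⠿⠿
⠀⠀⠀⠀⠀⠀⠀⠀⠀⠀⠀
⠀⠀⠀⠀⠀⠀⠀⠀⠀⠀⠀

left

⠀⠀⠀⠀⠀⠀⠀⠿⠿⠂⠿
⠀⠀⠀⠀⠀⠀⠀⠿⠿⠂⠿
⠀⠀⠀⠀⠀⠀⠀⠿⠿⠂⠿
⠀⠀⠀⠂⠂⠂⠂⠂⠂⠂⠂
⠀⠀⠀⠿⠿⠂⠂⠛⠂⠛⠂
⠀⠀⠀⠿⠿⣾⠂⠂⠂⠂⠂
⠀⠀⠀⠿⠿⠂⠂⠂⠂⠂⠂
⠀⠀⠀⠿⠿⠿⠿⠿⠿⠂⠿
⠀⠀⠀⠀⠀⠀⠀⠿⠿⠂⠿
⠀⠀⠀⠀⠀⠀⠀⠀⠀⠀⠀
⠀⠀⠀⠀⠀⠀⠀⠀⠀⠀⠀

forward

⠀⠀⠀⠀⠀⠀⠀⠿⠿⠂⠿
⠀⠀⠀⠀⠀⠀⠀⠿⠿⠂⠿
⠀⠀⠀⠀⠀⠀⠀⠿⠿⠂⠿
⠀⠀⠀⠿⠿⠿⠿⠿⠿⠂⠿
⠀⠀⠀⠂⠂⠂⠂⠂⠂⠂⠂
⠀⠀⠀⠿⠿⣾⠂⠛⠂⠛⠂
⠀⠀⠀⠿⠿⠂⠂⠂⠂⠂⠂
⠀⠀⠀⠿⠿⠂⠂⠂⠂⠂⠂
⠀⠀⠀⠿⠿⠿⠿⠿⠿⠂⠿
⠀⠀⠀⠀⠀⠀⠀⠿⠿⠂⠿
⠀⠀⠀⠀⠀⠀⠀⠀⠀⠀⠀

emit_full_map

⠀⠀⠀⠀⠂⠂⠂⠂⠂⠀
⠀⠀⠀⠀⠂⠂⠛⠂⠂⠀
⠀⠀⠀⠀⠿⠿⠂⠿⠿⠀
⠀⠀⠀⠀⠿⠿⠂⠿⠿⠀
⠀⠀⠀⠀⠿⠿⠂⠿⠿⠀
⠿⠿⠿⠿⠿⠿⠂⠿⠿⠀
⠂⠂⠂⠂⠂⠂⠂⠂⠂⠂
⠿⠿⣾⠂⠛⠂⠛⠂⠿⠿
⠿⠿⠂⠂⠂⠂⠂⠂⠿⠿
⠿⠿⠂⠂⠂⠂⠂⠂⠿⠿
⠿⠿⠿⠿⠿⠿⠂⠿⠿⠿
⠀⠀⠀⠀⠿⠿⠂⠿⠿⠿

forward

⠀⠀⠀⠀⠀⠀⠀⠂⠂⠛⠂
⠀⠀⠀⠀⠀⠀⠀⠿⠿⠂⠿
⠀⠀⠀⠀⠀⠀⠀⠿⠿⠂⠿
⠀⠀⠀⠿⠿⠿⠿⠿⠿⠂⠿
⠀⠀⠀⠿⠿⠿⠿⠿⠿⠂⠿
⠀⠀⠀⠂⠂⣾⠂⠂⠂⠂⠂
⠀⠀⠀⠿⠿⠂⠂⠛⠂⠛⠂
⠀⠀⠀⠿⠿⠂⠂⠂⠂⠂⠂
⠀⠀⠀⠿⠿⠂⠂⠂⠂⠂⠂
⠀⠀⠀⠿⠿⠿⠿⠿⠿⠂⠿
⠀⠀⠀⠀⠀⠀⠀⠿⠿⠂⠿

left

⠀⠀⠀⠀⠀⠀⠀⠀⠂⠂⠛
⠀⠀⠀⠀⠀⠀⠀⠀⠿⠿⠂
⠀⠀⠀⠀⠀⠀⠀⠀⠿⠿⠂
⠀⠀⠀⠿⠿⠿⠿⠿⠿⠿⠂
⠀⠀⠀⠿⠿⠿⠿⠿⠿⠿⠂
⠀⠀⠀⠂⠂⣾⠂⠂⠂⠂⠂
⠀⠀⠀⠿⠿⠿⠂⠂⠛⠂⠛
⠀⠀⠀⠿⠿⠿⠂⠂⠂⠂⠂
⠀⠀⠀⠀⠿⠿⠂⠂⠂⠂⠂
⠀⠀⠀⠀⠿⠿⠿⠿⠿⠿⠂
⠀⠀⠀⠀⠀⠀⠀⠀⠿⠿⠂

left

⠀⠀⠀⠀⠀⠀⠀⠀⠀⠂⠂
⠀⠀⠀⠀⠀⠀⠀⠀⠀⠿⠿
⠀⠀⠀⠀⠀⠀⠀⠀⠀⠿⠿
⠀⠀⠀⠿⠿⠿⠿⠿⠿⠿⠿
⠀⠀⠀⠿⠿⠿⠿⠿⠿⠿⠿
⠀⠀⠀⠂⠂⣾⠂⠂⠂⠂⠂
⠀⠀⠀⠿⠿⠿⠿⠂⠂⠛⠂
⠀⠀⠀⠿⠿⠿⠿⠂⠂⠂⠂
⠀⠀⠀⠀⠀⠿⠿⠂⠂⠂⠂
⠀⠀⠀⠀⠀⠿⠿⠿⠿⠿⠿
⠀⠀⠀⠀⠀⠀⠀⠀⠀⠿⠿

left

⠀⠀⠀⠀⠀⠀⠀⠀⠀⠀⠂
⠀⠀⠀⠀⠀⠀⠀⠀⠀⠀⠿
⠀⠀⠀⠀⠀⠀⠀⠀⠀⠀⠿
⠀⠀⠀⠿⠿⠿⠿⠿⠿⠿⠿
⠀⠀⠀⠿⠿⠿⠿⠿⠿⠿⠿
⠀⠀⠀⠂⠂⣾⠂⠂⠂⠂⠂
⠀⠀⠀⠿⠿⠿⠿⠿⠂⠂⠛
⠀⠀⠀⠿⠿⠿⠿⠿⠂⠂⠂
⠀⠀⠀⠀⠀⠀⠿⠿⠂⠂⠂
⠀⠀⠀⠀⠀⠀⠿⠿⠿⠿⠿
⠀⠀⠀⠀⠀⠀⠀⠀⠀⠀⠿

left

⠀⠀⠀⠀⠀⠀⠀⠀⠀⠀⠀
⠀⠀⠀⠀⠀⠀⠀⠀⠀⠀⠀
⠀⠀⠀⠀⠀⠀⠀⠀⠀⠀⠀
⠀⠀⠀⠿⠿⠿⠿⠿⠿⠿⠿
⠀⠀⠀⠿⠿⠿⠿⠿⠿⠿⠿
⠀⠀⠀⠂⠂⣾⠂⠂⠂⠂⠂
⠀⠀⠀⠿⠿⠿⠿⠿⠿⠂⠂
⠀⠀⠀⠿⠿⠿⠿⠿⠿⠂⠂
⠀⠀⠀⠀⠀⠀⠀⠿⠿⠂⠂
⠀⠀⠀⠀⠀⠀⠀⠿⠿⠿⠿
⠀⠀⠀⠀⠀⠀⠀⠀⠀⠀⠀

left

⠀⠀⠀⠀⠀⠀⠀⠀⠀⠀⠀
⠀⠀⠀⠀⠀⠀⠀⠀⠀⠀⠀
⠀⠀⠀⠀⠀⠀⠀⠀⠀⠀⠀
⠀⠀⠀⠂⠿⠿⠿⠿⠿⠿⠿
⠀⠀⠀⠂⠿⠿⠿⠿⠿⠿⠿
⠀⠀⠀⠂⠂⣾⠂⠂⠂⠂⠂
⠀⠀⠀⠂⠿⠿⠿⠿⠿⠿⠂
⠀⠀⠀⠿⠿⠿⠿⠿⠿⠿⠂
⠀⠀⠀⠀⠀⠀⠀⠀⠿⠿⠂
⠀⠀⠀⠀⠀⠀⠀⠀⠿⠿⠿
⠀⠀⠀⠀⠀⠀⠀⠀⠀⠀⠀

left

⠀⠀⠀⠀⠀⠀⠀⠀⠀⠀⠀
⠀⠀⠀⠀⠀⠀⠀⠀⠀⠀⠀
⠀⠀⠀⠀⠀⠀⠀⠀⠀⠀⠀
⠀⠀⠀⠂⠂⠿⠿⠿⠿⠿⠿
⠀⠀⠀⠂⠂⠿⠿⠿⠿⠿⠿
⠀⠀⠀⠂⠂⣾⠂⠂⠂⠂⠂
⠀⠀⠀⠂⠂⠿⠿⠿⠿⠿⠿
⠀⠀⠀⠿⠿⠿⠿⠿⠿⠿⠿
⠀⠀⠀⠀⠀⠀⠀⠀⠀⠿⠿
⠀⠀⠀⠀⠀⠀⠀⠀⠀⠿⠿
⠀⠀⠀⠀⠀⠀⠀⠀⠀⠀⠀

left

⠿⠀⠀⠀⠀⠀⠀⠀⠀⠀⠀
⠿⠀⠀⠀⠀⠀⠀⠀⠀⠀⠀
⠿⠀⠀⠀⠀⠀⠀⠀⠀⠀⠀
⠿⠀⠀⠂⠂⠂⠿⠿⠿⠿⠿
⠿⠀⠀⠂⠂⠂⠿⠿⠿⠿⠿
⠿⠀⠀⠂⠂⣾⠂⠂⠂⠂⠂
⠿⠀⠀⠂⠂⠂⠿⠿⠿⠿⠿
⠿⠀⠀⠿⠿⠿⠿⠿⠿⠿⠿
⠿⠀⠀⠀⠀⠀⠀⠀⠀⠀⠿
⠿⠀⠀⠀⠀⠀⠀⠀⠀⠀⠿
⠿⠀⠀⠀⠀⠀⠀⠀⠀⠀⠀

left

⠿⠿⠀⠀⠀⠀⠀⠀⠀⠀⠀
⠿⠿⠀⠀⠀⠀⠀⠀⠀⠀⠀
⠿⠿⠀⠀⠀⠀⠀⠀⠀⠀⠀
⠿⠿⠀⠿⠂⠂⠂⠿⠿⠿⠿
⠿⠿⠀⠿⠂⠂⠂⠿⠿⠿⠿
⠿⠿⠀⠿⠂⣾⠂⠂⠂⠂⠂
⠿⠿⠀⠿⠂⠂⠂⠿⠿⠿⠿
⠿⠿⠀⠿⠿⠿⠿⠿⠿⠿⠿
⠿⠿⠀⠀⠀⠀⠀⠀⠀⠀⠀
⠿⠿⠀⠀⠀⠀⠀⠀⠀⠀⠀
⠿⠿⠀⠀⠀⠀⠀⠀⠀⠀⠀

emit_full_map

⠀⠀⠀⠀⠀⠀⠀⠀⠀⠀⠀⠀⠂⠂⠂⠂⠂⠀
⠀⠀⠀⠀⠀⠀⠀⠀⠀⠀⠀⠀⠂⠂⠛⠂⠂⠀
⠀⠀⠀⠀⠀⠀⠀⠀⠀⠀⠀⠀⠿⠿⠂⠿⠿⠀
⠀⠀⠀⠀⠀⠀⠀⠀⠀⠀⠀⠀⠿⠿⠂⠿⠿⠀
⠿⠂⠂⠂⠿⠿⠿⠿⠿⠿⠿⠿⠿⠿⠂⠿⠿⠀
⠿⠂⠂⠂⠿⠿⠿⠿⠿⠿⠿⠿⠿⠿⠂⠿⠿⠀
⠿⠂⣾⠂⠂⠂⠂⠂⠂⠂⠂⠂⠂⠂⠂⠂⠂⠂
⠿⠂⠂⠂⠿⠿⠿⠿⠿⠿⠂⠂⠛⠂⠛⠂⠿⠿
⠿⠿⠿⠿⠿⠿⠿⠿⠿⠿⠂⠂⠂⠂⠂⠂⠿⠿
⠀⠀⠀⠀⠀⠀⠀⠀⠿⠿⠂⠂⠂⠂⠂⠂⠿⠿
⠀⠀⠀⠀⠀⠀⠀⠀⠿⠿⠿⠿⠿⠿⠂⠿⠿⠿
⠀⠀⠀⠀⠀⠀⠀⠀⠀⠀⠀⠀⠿⠿⠂⠿⠿⠿

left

⠿⠿⠿⠀⠀⠀⠀⠀⠀⠀⠀
⠿⠿⠿⠀⠀⠀⠀⠀⠀⠀⠀
⠿⠿⠿⠀⠀⠀⠀⠀⠀⠀⠀
⠿⠿⠿⠿⠿⠂⠂⠂⠿⠿⠿
⠿⠿⠿⠿⠿⠂⠂⠂⠿⠿⠿
⠿⠿⠿⠿⠿⣾⠂⠂⠂⠂⠂
⠿⠿⠿⠿⠿⠂⠂⠂⠿⠿⠿
⠿⠿⠿⠿⠿⠿⠿⠿⠿⠿⠿
⠿⠿⠿⠀⠀⠀⠀⠀⠀⠀⠀
⠿⠿⠿⠀⠀⠀⠀⠀⠀⠀⠀
⠿⠿⠿⠀⠀⠀⠀⠀⠀⠀⠀

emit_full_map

⠀⠀⠀⠀⠀⠀⠀⠀⠀⠀⠀⠀⠀⠂⠂⠂⠂⠂⠀
⠀⠀⠀⠀⠀⠀⠀⠀⠀⠀⠀⠀⠀⠂⠂⠛⠂⠂⠀
⠀⠀⠀⠀⠀⠀⠀⠀⠀⠀⠀⠀⠀⠿⠿⠂⠿⠿⠀
⠀⠀⠀⠀⠀⠀⠀⠀⠀⠀⠀⠀⠀⠿⠿⠂⠿⠿⠀
⠿⠿⠂⠂⠂⠿⠿⠿⠿⠿⠿⠿⠿⠿⠿⠂⠿⠿⠀
⠿⠿⠂⠂⠂⠿⠿⠿⠿⠿⠿⠿⠿⠿⠿⠂⠿⠿⠀
⠿⠿⣾⠂⠂⠂⠂⠂⠂⠂⠂⠂⠂⠂⠂⠂⠂⠂⠂
⠿⠿⠂⠂⠂⠿⠿⠿⠿⠿⠿⠂⠂⠛⠂⠛⠂⠿⠿
⠿⠿⠿⠿⠿⠿⠿⠿⠿⠿⠿⠂⠂⠂⠂⠂⠂⠿⠿
⠀⠀⠀⠀⠀⠀⠀⠀⠀⠿⠿⠂⠂⠂⠂⠂⠂⠿⠿
⠀⠀⠀⠀⠀⠀⠀⠀⠀⠿⠿⠿⠿⠿⠿⠂⠿⠿⠿
⠀⠀⠀⠀⠀⠀⠀⠀⠀⠀⠀⠀⠀⠿⠿⠂⠿⠿⠿


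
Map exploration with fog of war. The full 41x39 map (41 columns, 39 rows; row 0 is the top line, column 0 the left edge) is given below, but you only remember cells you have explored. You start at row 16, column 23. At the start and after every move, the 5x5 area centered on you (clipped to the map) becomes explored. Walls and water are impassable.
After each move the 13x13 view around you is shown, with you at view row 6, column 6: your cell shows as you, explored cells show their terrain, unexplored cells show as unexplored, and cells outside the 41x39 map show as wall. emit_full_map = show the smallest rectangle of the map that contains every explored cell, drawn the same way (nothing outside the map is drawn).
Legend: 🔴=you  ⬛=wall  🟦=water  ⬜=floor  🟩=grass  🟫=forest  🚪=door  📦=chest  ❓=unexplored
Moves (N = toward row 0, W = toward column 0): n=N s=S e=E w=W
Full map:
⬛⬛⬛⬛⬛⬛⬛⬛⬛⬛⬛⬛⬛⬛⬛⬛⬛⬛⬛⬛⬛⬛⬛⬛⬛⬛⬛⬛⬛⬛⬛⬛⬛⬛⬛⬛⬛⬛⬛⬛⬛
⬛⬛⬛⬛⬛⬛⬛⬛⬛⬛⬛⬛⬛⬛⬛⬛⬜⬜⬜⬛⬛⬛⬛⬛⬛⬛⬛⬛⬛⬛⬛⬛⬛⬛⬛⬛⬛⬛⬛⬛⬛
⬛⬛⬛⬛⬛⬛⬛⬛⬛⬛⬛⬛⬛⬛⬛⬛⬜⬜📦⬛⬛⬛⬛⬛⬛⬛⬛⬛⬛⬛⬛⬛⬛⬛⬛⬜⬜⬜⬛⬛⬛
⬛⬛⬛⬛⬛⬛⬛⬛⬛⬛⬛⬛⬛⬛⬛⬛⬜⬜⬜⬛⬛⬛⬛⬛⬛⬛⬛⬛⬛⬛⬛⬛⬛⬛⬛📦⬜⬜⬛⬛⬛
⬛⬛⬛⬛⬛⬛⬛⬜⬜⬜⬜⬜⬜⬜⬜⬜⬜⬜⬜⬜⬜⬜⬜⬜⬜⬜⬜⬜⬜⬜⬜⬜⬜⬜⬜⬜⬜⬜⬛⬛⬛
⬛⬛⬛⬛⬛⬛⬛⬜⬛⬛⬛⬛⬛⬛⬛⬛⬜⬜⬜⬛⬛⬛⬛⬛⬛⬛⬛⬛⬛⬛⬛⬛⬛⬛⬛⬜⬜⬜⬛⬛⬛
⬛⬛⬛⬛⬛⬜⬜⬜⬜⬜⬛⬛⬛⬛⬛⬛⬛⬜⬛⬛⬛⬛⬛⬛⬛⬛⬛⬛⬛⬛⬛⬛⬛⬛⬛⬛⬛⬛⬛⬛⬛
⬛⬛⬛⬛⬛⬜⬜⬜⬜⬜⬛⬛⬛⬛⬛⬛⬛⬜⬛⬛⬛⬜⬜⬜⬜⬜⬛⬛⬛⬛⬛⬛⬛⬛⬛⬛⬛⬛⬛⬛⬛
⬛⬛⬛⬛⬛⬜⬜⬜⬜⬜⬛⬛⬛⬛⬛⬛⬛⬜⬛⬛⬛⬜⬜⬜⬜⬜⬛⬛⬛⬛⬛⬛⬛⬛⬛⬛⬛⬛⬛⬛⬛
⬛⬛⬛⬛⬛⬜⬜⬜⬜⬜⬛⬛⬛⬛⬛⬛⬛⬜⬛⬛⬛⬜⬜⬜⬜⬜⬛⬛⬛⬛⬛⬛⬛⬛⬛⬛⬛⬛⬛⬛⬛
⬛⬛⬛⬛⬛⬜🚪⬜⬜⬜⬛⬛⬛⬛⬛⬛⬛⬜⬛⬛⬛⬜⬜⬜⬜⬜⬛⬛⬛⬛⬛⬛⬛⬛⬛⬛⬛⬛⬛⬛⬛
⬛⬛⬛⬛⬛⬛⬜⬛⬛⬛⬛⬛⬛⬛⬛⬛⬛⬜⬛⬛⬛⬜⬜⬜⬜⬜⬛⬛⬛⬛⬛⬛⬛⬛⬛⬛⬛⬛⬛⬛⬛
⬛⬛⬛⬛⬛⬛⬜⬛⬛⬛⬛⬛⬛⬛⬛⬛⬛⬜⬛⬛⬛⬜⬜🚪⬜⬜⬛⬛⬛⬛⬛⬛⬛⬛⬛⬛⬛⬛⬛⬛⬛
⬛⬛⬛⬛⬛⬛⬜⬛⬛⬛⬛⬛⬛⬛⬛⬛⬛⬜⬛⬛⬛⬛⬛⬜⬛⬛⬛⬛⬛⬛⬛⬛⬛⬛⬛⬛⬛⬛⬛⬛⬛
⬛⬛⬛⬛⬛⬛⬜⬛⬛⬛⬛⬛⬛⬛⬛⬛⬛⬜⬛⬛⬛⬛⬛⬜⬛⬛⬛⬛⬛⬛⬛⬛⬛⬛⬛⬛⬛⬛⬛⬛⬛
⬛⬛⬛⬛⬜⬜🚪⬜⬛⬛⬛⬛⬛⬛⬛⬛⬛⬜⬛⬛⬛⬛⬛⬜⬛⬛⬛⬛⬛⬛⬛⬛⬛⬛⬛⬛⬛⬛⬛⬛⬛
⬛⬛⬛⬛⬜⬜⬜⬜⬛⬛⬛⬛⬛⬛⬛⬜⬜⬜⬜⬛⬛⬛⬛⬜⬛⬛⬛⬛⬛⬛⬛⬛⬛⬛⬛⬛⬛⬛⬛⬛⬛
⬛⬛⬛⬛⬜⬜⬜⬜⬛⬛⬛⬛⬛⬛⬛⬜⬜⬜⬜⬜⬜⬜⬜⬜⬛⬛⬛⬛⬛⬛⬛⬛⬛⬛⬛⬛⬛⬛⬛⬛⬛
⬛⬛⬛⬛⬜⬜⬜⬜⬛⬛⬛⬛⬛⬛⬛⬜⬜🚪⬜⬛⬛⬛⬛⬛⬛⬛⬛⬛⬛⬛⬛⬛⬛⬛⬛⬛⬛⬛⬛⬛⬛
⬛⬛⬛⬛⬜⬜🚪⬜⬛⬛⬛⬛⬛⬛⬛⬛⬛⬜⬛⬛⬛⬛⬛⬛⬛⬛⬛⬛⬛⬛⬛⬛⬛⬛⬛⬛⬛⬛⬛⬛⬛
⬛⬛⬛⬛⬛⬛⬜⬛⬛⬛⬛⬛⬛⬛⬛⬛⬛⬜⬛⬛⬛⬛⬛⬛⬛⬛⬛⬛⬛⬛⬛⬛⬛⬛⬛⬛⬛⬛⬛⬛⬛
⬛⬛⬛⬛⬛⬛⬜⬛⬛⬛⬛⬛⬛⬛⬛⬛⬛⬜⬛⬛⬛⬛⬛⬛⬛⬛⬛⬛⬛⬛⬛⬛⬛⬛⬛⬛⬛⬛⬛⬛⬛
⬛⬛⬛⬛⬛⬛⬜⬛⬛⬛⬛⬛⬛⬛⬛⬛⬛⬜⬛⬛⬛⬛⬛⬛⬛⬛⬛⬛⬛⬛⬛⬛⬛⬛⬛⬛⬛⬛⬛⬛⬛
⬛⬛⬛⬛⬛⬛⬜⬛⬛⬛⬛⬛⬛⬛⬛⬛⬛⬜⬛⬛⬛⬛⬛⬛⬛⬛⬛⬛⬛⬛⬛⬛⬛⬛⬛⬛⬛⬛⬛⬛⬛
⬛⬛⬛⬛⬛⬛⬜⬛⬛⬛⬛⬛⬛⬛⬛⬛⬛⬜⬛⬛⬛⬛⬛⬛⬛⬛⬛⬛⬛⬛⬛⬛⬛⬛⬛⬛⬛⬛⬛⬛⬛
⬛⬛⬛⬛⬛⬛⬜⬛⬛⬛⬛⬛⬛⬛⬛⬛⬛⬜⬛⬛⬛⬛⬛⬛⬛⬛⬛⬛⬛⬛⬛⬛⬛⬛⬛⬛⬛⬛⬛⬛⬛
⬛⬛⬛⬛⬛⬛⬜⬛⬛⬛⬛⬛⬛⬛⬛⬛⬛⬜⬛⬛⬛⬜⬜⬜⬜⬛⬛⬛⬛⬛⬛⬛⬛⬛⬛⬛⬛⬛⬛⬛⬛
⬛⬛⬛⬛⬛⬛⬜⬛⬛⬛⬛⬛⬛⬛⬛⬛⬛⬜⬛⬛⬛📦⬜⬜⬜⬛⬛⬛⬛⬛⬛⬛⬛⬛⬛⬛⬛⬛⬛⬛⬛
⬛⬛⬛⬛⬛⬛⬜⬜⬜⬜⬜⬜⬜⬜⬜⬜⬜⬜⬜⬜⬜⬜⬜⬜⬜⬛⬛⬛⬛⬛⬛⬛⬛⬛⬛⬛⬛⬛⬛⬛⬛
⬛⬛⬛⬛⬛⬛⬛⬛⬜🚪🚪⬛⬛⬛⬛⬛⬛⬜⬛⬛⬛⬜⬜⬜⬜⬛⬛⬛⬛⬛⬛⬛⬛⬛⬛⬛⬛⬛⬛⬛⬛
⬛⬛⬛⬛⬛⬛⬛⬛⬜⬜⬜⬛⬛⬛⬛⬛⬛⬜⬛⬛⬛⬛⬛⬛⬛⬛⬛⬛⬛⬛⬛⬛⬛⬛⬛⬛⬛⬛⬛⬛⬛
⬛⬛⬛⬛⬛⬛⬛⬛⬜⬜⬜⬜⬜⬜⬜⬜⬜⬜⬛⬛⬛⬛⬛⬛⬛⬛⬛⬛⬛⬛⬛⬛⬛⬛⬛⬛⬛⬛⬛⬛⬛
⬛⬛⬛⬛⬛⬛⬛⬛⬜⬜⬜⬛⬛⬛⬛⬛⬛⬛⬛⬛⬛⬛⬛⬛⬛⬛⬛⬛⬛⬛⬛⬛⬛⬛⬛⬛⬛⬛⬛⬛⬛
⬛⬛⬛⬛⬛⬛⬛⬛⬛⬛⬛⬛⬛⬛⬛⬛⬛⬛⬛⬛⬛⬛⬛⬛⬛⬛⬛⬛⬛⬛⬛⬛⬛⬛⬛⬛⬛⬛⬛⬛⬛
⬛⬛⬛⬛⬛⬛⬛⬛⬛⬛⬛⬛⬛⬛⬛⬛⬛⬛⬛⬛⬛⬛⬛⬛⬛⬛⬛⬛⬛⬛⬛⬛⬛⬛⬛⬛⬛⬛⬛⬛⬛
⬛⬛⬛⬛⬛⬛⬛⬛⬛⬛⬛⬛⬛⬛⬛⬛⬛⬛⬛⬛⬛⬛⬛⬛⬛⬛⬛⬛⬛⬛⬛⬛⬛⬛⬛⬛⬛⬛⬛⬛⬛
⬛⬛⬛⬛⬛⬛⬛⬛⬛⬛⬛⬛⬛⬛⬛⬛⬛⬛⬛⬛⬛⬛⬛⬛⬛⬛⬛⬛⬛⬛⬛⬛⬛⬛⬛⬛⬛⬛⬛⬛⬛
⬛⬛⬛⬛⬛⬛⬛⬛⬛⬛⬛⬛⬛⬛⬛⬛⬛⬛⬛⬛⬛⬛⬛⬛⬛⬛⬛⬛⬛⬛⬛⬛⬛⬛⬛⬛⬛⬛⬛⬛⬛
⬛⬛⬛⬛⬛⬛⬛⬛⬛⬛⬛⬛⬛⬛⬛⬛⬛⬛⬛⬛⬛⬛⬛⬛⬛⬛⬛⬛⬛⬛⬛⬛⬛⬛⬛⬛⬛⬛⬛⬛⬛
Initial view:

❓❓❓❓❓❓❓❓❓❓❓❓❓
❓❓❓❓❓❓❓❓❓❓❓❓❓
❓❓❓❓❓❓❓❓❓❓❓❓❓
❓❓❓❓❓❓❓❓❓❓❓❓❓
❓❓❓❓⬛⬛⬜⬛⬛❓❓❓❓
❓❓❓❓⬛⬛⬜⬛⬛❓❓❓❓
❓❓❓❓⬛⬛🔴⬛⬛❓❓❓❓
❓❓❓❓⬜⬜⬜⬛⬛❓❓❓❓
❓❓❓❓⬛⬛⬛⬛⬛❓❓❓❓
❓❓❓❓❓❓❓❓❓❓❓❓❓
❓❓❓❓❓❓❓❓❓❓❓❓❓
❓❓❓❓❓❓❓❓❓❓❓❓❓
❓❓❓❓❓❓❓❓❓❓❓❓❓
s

❓❓❓❓❓❓❓❓❓❓❓❓❓
❓❓❓❓❓❓❓❓❓❓❓❓❓
❓❓❓❓❓❓❓❓❓❓❓❓❓
❓❓❓❓⬛⬛⬜⬛⬛❓❓❓❓
❓❓❓❓⬛⬛⬜⬛⬛❓❓❓❓
❓❓❓❓⬛⬛⬜⬛⬛❓❓❓❓
❓❓❓❓⬜⬜🔴⬛⬛❓❓❓❓
❓❓❓❓⬛⬛⬛⬛⬛❓❓❓❓
❓❓❓❓⬛⬛⬛⬛⬛❓❓❓❓
❓❓❓❓❓❓❓❓❓❓❓❓❓
❓❓❓❓❓❓❓❓❓❓❓❓❓
❓❓❓❓❓❓❓❓❓❓❓❓❓
❓❓❓❓❓❓❓❓❓❓❓❓❓

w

❓❓❓❓❓❓❓❓❓❓❓❓❓
❓❓❓❓❓❓❓❓❓❓❓❓❓
❓❓❓❓❓❓❓❓❓❓❓❓❓
❓❓❓❓❓⬛⬛⬜⬛⬛❓❓❓
❓❓❓❓⬛⬛⬛⬜⬛⬛❓❓❓
❓❓❓❓⬛⬛⬛⬜⬛⬛❓❓❓
❓❓❓❓⬜⬜🔴⬜⬛⬛❓❓❓
❓❓❓❓⬛⬛⬛⬛⬛⬛❓❓❓
❓❓❓❓⬛⬛⬛⬛⬛⬛❓❓❓
❓❓❓❓❓❓❓❓❓❓❓❓❓
❓❓❓❓❓❓❓❓❓❓❓❓❓
❓❓❓❓❓❓❓❓❓❓❓❓❓
❓❓❓❓❓❓❓❓❓❓❓❓❓

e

❓❓❓❓❓❓❓❓❓❓❓❓❓
❓❓❓❓❓❓❓❓❓❓❓❓❓
❓❓❓❓❓❓❓❓❓❓❓❓❓
❓❓❓❓⬛⬛⬜⬛⬛❓❓❓❓
❓❓❓⬛⬛⬛⬜⬛⬛❓❓❓❓
❓❓❓⬛⬛⬛⬜⬛⬛❓❓❓❓
❓❓❓⬜⬜⬜🔴⬛⬛❓❓❓❓
❓❓❓⬛⬛⬛⬛⬛⬛❓❓❓❓
❓❓❓⬛⬛⬛⬛⬛⬛❓❓❓❓
❓❓❓❓❓❓❓❓❓❓❓❓❓
❓❓❓❓❓❓❓❓❓❓❓❓❓
❓❓❓❓❓❓❓❓❓❓❓❓❓
❓❓❓❓❓❓❓❓❓❓❓❓❓

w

❓❓❓❓❓❓❓❓❓❓❓❓❓
❓❓❓❓❓❓❓❓❓❓❓❓❓
❓❓❓❓❓❓❓❓❓❓❓❓❓
❓❓❓❓❓⬛⬛⬜⬛⬛❓❓❓
❓❓❓❓⬛⬛⬛⬜⬛⬛❓❓❓
❓❓❓❓⬛⬛⬛⬜⬛⬛❓❓❓
❓❓❓❓⬜⬜🔴⬜⬛⬛❓❓❓
❓❓❓❓⬛⬛⬛⬛⬛⬛❓❓❓
❓❓❓❓⬛⬛⬛⬛⬛⬛❓❓❓
❓❓❓❓❓❓❓❓❓❓❓❓❓
❓❓❓❓❓❓❓❓❓❓❓❓❓
❓❓❓❓❓❓❓❓❓❓❓❓❓
❓❓❓❓❓❓❓❓❓❓❓❓❓

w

❓❓❓❓❓❓❓❓❓❓❓❓❓
❓❓❓❓❓❓❓❓❓❓❓❓❓
❓❓❓❓❓❓❓❓❓❓❓❓❓
❓❓❓❓❓❓⬛⬛⬜⬛⬛❓❓
❓❓❓❓⬛⬛⬛⬛⬜⬛⬛❓❓
❓❓❓❓⬛⬛⬛⬛⬜⬛⬛❓❓
❓❓❓❓⬜⬜🔴⬜⬜⬛⬛❓❓
❓❓❓❓⬛⬛⬛⬛⬛⬛⬛❓❓
❓❓❓❓⬛⬛⬛⬛⬛⬛⬛❓❓
❓❓❓❓❓❓❓❓❓❓❓❓❓
❓❓❓❓❓❓❓❓❓❓❓❓❓
❓❓❓❓❓❓❓❓❓❓❓❓❓
❓❓❓❓❓❓❓❓❓❓❓❓❓

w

❓❓❓❓❓❓❓❓❓❓❓❓❓
❓❓❓❓❓❓❓❓❓❓❓❓❓
❓❓❓❓❓❓❓❓❓❓❓❓❓
❓❓❓❓❓❓❓⬛⬛⬜⬛⬛❓
❓❓❓❓⬛⬛⬛⬛⬛⬜⬛⬛❓
❓❓❓❓⬜⬛⬛⬛⬛⬜⬛⬛❓
❓❓❓❓⬜⬜🔴⬜⬜⬜⬛⬛❓
❓❓❓❓⬜⬛⬛⬛⬛⬛⬛⬛❓
❓❓❓❓⬛⬛⬛⬛⬛⬛⬛⬛❓
❓❓❓❓❓❓❓❓❓❓❓❓❓
❓❓❓❓❓❓❓❓❓❓❓❓❓
❓❓❓❓❓❓❓❓❓❓❓❓❓
❓❓❓❓❓❓❓❓❓❓❓❓❓

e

❓❓❓❓❓❓❓❓❓❓❓❓❓
❓❓❓❓❓❓❓❓❓❓❓❓❓
❓❓❓❓❓❓❓❓❓❓❓❓❓
❓❓❓❓❓❓⬛⬛⬜⬛⬛❓❓
❓❓❓⬛⬛⬛⬛⬛⬜⬛⬛❓❓
❓❓❓⬜⬛⬛⬛⬛⬜⬛⬛❓❓
❓❓❓⬜⬜⬜🔴⬜⬜⬛⬛❓❓
❓❓❓⬜⬛⬛⬛⬛⬛⬛⬛❓❓
❓❓❓⬛⬛⬛⬛⬛⬛⬛⬛❓❓
❓❓❓❓❓❓❓❓❓❓❓❓❓
❓❓❓❓❓❓❓❓❓❓❓❓❓
❓❓❓❓❓❓❓❓❓❓❓❓❓
❓❓❓❓❓❓❓❓❓❓❓❓❓

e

❓❓❓❓❓❓❓❓❓❓❓❓❓
❓❓❓❓❓❓❓❓❓❓❓❓❓
❓❓❓❓❓❓❓❓❓❓❓❓❓
❓❓❓❓❓⬛⬛⬜⬛⬛❓❓❓
❓❓⬛⬛⬛⬛⬛⬜⬛⬛❓❓❓
❓❓⬜⬛⬛⬛⬛⬜⬛⬛❓❓❓
❓❓⬜⬜⬜⬜🔴⬜⬛⬛❓❓❓
❓❓⬜⬛⬛⬛⬛⬛⬛⬛❓❓❓
❓❓⬛⬛⬛⬛⬛⬛⬛⬛❓❓❓
❓❓❓❓❓❓❓❓❓❓❓❓❓
❓❓❓❓❓❓❓❓❓❓❓❓❓
❓❓❓❓❓❓❓❓❓❓❓❓❓
❓❓❓❓❓❓❓❓❓❓❓❓❓

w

❓❓❓❓❓❓❓❓❓❓❓❓❓
❓❓❓❓❓❓❓❓❓❓❓❓❓
❓❓❓❓❓❓❓❓❓❓❓❓❓
❓❓❓❓❓❓⬛⬛⬜⬛⬛❓❓
❓❓❓⬛⬛⬛⬛⬛⬜⬛⬛❓❓
❓❓❓⬜⬛⬛⬛⬛⬜⬛⬛❓❓
❓❓❓⬜⬜⬜🔴⬜⬜⬛⬛❓❓
❓❓❓⬜⬛⬛⬛⬛⬛⬛⬛❓❓
❓❓❓⬛⬛⬛⬛⬛⬛⬛⬛❓❓
❓❓❓❓❓❓❓❓❓❓❓❓❓
❓❓❓❓❓❓❓❓❓❓❓❓❓
❓❓❓❓❓❓❓❓❓❓❓❓❓
❓❓❓❓❓❓❓❓❓❓❓❓❓

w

❓❓❓❓❓❓❓❓❓❓❓❓❓
❓❓❓❓❓❓❓❓❓❓❓❓❓
❓❓❓❓❓❓❓❓❓❓❓❓❓
❓❓❓❓❓❓❓⬛⬛⬜⬛⬛❓
❓❓❓❓⬛⬛⬛⬛⬛⬜⬛⬛❓
❓❓❓❓⬜⬛⬛⬛⬛⬜⬛⬛❓
❓❓❓❓⬜⬜🔴⬜⬜⬜⬛⬛❓
❓❓❓❓⬜⬛⬛⬛⬛⬛⬛⬛❓
❓❓❓❓⬛⬛⬛⬛⬛⬛⬛⬛❓
❓❓❓❓❓❓❓❓❓❓❓❓❓
❓❓❓❓❓❓❓❓❓❓❓❓❓
❓❓❓❓❓❓❓❓❓❓❓❓❓
❓❓❓❓❓❓❓❓❓❓❓❓❓
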